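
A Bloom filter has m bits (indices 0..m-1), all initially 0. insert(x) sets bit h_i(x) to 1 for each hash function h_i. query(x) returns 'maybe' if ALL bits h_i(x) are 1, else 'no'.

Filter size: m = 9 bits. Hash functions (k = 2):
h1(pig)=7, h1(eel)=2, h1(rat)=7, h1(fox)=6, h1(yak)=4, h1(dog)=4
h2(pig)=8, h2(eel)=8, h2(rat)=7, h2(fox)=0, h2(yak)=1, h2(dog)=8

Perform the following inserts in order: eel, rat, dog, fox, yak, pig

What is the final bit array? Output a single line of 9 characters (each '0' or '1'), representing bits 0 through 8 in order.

Start: bits=000000000
After insert 'eel': sets bits 2 8 -> bits=001000001
After insert 'rat': sets bits 7 -> bits=001000011
After insert 'dog': sets bits 4 8 -> bits=001010011
After insert 'fox': sets bits 0 6 -> bits=101010111
After insert 'yak': sets bits 1 4 -> bits=111010111
After insert 'pig': sets bits 7 8 -> bits=111010111

Answer: 111010111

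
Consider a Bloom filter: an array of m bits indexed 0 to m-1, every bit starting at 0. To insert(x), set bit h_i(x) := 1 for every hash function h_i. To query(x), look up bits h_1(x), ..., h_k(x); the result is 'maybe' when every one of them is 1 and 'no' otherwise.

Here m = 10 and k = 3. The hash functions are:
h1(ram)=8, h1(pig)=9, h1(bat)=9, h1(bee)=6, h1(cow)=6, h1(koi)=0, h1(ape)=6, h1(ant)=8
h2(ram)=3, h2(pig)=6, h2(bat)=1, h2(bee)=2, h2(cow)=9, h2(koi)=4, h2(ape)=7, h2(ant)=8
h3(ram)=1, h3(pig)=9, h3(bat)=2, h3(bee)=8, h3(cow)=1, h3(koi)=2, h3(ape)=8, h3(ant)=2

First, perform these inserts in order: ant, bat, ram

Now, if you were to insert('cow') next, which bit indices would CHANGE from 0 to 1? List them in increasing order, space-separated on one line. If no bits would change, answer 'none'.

Start: bits=0000000000
After insert 'ant': sets bits 2 8 -> bits=0010000010
After insert 'bat': sets bits 1 2 9 -> bits=0110000011
After insert 'ram': sets bits 1 3 8 -> bits=0111000011
insert 'cow' would touch bits 1 6 9; currently bit1=1, bit6=0, bit9=1
Bits that are 0 among those (would change 0->1): 6

Answer: 6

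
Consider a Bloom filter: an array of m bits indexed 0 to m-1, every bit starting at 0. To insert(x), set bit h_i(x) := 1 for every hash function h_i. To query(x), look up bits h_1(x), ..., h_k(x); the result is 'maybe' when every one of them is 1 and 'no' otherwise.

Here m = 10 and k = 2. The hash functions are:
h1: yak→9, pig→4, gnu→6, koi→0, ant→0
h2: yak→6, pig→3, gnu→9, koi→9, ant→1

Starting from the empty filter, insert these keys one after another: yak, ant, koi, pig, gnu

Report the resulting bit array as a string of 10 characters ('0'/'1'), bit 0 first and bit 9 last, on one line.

Start: bits=0000000000
After insert 'yak': sets bits 6 9 -> bits=0000001001
After insert 'ant': sets bits 0 1 -> bits=1100001001
After insert 'koi': sets bits 0 9 -> bits=1100001001
After insert 'pig': sets bits 3 4 -> bits=1101101001
After insert 'gnu': sets bits 6 9 -> bits=1101101001

Answer: 1101101001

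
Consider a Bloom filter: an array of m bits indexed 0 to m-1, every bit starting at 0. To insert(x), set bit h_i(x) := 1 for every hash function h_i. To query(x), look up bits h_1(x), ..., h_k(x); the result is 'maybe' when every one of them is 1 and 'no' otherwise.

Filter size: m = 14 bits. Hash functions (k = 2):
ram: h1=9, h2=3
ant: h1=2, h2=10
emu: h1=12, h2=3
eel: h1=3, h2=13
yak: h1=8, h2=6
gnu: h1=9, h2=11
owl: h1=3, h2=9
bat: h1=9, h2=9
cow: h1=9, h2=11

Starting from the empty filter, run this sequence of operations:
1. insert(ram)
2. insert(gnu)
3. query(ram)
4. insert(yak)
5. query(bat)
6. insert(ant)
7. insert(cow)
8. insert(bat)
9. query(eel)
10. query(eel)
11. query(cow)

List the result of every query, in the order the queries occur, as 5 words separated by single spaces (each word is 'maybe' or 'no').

Start: bits=00000000000000
Op 1: insert ram -> sets bits 3 9 -> bits=00010000010000
Op 2: insert gnu -> sets bits 9 11 -> bits=00010000010100
Op 3: query ram -> checks bit3=1, bit9=1 (all 1) -> maybe
Op 4: insert yak -> sets bits 6 8 -> bits=00010010110100
Op 5: query bat -> checks bit9=1 (all 1) -> maybe
Op 6: insert ant -> sets bits 2 10 -> bits=00110010111100
Op 7: insert cow -> sets bits 9 11 -> bits=00110010111100
Op 8: insert bat -> sets bits 9 -> bits=00110010111100
Op 9: query eel -> checks bit3=1, bit13=0 (has a 0) -> no
Op 10: query eel -> checks bit3=1, bit13=0 (has a 0) -> no
Op 11: query cow -> checks bit9=1, bit11=1 (all 1) -> maybe
Query results in order: maybe maybe no no maybe

Answer: maybe maybe no no maybe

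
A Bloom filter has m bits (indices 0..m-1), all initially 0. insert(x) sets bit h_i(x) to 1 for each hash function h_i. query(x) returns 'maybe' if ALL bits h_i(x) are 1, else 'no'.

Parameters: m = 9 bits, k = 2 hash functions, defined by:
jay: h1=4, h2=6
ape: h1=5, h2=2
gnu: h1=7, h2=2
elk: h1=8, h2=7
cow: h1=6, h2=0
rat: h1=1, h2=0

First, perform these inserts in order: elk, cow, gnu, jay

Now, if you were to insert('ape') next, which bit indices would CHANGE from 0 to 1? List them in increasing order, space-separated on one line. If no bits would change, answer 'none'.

Start: bits=000000000
After insert 'elk': sets bits 7 8 -> bits=000000011
After insert 'cow': sets bits 0 6 -> bits=100000111
After insert 'gnu': sets bits 2 7 -> bits=101000111
After insert 'jay': sets bits 4 6 -> bits=101010111
insert 'ape' would touch bits 2 5; currently bit2=1, bit5=0
Bits that are 0 among those (would change 0->1): 5

Answer: 5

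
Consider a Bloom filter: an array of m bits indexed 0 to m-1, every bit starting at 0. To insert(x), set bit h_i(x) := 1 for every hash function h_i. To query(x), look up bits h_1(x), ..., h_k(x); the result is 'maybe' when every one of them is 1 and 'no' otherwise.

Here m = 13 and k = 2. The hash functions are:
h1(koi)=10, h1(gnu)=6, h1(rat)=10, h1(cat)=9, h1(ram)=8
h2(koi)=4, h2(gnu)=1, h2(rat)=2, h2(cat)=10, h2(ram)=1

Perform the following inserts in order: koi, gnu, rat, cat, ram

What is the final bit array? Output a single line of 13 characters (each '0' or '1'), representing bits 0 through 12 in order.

Start: bits=0000000000000
After insert 'koi': sets bits 4 10 -> bits=0000100000100
After insert 'gnu': sets bits 1 6 -> bits=0100101000100
After insert 'rat': sets bits 2 10 -> bits=0110101000100
After insert 'cat': sets bits 9 10 -> bits=0110101001100
After insert 'ram': sets bits 1 8 -> bits=0110101011100

Answer: 0110101011100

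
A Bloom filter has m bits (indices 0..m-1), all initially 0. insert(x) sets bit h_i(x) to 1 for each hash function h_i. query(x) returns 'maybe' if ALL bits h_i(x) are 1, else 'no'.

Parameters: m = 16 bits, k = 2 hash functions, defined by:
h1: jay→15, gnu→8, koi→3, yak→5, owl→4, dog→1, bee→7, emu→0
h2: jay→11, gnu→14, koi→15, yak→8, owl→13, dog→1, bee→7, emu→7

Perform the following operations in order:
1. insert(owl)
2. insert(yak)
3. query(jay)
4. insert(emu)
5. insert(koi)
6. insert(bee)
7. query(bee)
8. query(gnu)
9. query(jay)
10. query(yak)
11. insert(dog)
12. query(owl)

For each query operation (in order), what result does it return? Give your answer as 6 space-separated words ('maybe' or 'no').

Answer: no maybe no no maybe maybe

Derivation:
Start: bits=0000000000000000
Op 1: insert owl -> sets bits 4 13 -> bits=0000100000000100
Op 2: insert yak -> sets bits 5 8 -> bits=0000110010000100
Op 3: query jay -> checks bit11=0, bit15=0 (has a 0) -> no
Op 4: insert emu -> sets bits 0 7 -> bits=1000110110000100
Op 5: insert koi -> sets bits 3 15 -> bits=1001110110000101
Op 6: insert bee -> sets bits 7 -> bits=1001110110000101
Op 7: query bee -> checks bit7=1 (all 1) -> maybe
Op 8: query gnu -> checks bit8=1, bit14=0 (has a 0) -> no
Op 9: query jay -> checks bit11=0, bit15=1 (has a 0) -> no
Op 10: query yak -> checks bit5=1, bit8=1 (all 1) -> maybe
Op 11: insert dog -> sets bits 1 -> bits=1101110110000101
Op 12: query owl -> checks bit4=1, bit13=1 (all 1) -> maybe
Query results in order: no maybe no no maybe maybe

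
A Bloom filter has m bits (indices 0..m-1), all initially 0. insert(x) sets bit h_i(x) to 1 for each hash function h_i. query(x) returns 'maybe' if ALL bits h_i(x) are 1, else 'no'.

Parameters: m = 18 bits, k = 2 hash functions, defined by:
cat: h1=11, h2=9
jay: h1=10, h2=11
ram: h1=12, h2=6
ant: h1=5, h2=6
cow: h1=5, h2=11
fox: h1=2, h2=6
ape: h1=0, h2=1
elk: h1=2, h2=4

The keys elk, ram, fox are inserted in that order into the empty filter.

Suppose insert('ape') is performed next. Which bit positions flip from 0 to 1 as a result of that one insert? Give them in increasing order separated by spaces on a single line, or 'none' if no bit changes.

Answer: 0 1

Derivation:
Start: bits=000000000000000000
After insert 'elk': sets bits 2 4 -> bits=001010000000000000
After insert 'ram': sets bits 6 12 -> bits=001010100000100000
After insert 'fox': sets bits 2 6 -> bits=001010100000100000
insert 'ape' would touch bits 0 1; currently bit0=0, bit1=0
Bits that are 0 among those (would change 0->1): 0 1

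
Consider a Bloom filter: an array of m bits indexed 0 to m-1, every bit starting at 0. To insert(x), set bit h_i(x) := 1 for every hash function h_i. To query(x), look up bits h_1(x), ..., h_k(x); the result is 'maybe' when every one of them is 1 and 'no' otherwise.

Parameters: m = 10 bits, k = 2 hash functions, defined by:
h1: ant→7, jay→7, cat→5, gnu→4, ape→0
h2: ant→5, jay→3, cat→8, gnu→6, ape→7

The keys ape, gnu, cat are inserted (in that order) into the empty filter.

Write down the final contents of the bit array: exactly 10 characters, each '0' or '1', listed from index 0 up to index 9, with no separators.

Start: bits=0000000000
After insert 'ape': sets bits 0 7 -> bits=1000000100
After insert 'gnu': sets bits 4 6 -> bits=1000101100
After insert 'cat': sets bits 5 8 -> bits=1000111110

Answer: 1000111110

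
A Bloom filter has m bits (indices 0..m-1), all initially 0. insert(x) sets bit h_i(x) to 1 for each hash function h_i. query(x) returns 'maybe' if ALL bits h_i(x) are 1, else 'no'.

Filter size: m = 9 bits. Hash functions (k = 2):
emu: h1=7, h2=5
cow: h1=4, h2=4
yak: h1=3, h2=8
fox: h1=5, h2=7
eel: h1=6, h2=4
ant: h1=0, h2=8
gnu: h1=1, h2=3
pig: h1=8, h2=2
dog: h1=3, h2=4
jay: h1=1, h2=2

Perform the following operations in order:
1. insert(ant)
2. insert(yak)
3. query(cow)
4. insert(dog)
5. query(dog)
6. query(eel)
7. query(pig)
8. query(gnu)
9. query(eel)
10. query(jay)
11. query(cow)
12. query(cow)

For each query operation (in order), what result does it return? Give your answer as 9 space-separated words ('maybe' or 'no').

Start: bits=000000000
Op 1: insert ant -> sets bits 0 8 -> bits=100000001
Op 2: insert yak -> sets bits 3 8 -> bits=100100001
Op 3: query cow -> checks bit4=0 (has a 0) -> no
Op 4: insert dog -> sets bits 3 4 -> bits=100110001
Op 5: query dog -> checks bit3=1, bit4=1 (all 1) -> maybe
Op 6: query eel -> checks bit4=1, bit6=0 (has a 0) -> no
Op 7: query pig -> checks bit2=0, bit8=1 (has a 0) -> no
Op 8: query gnu -> checks bit1=0, bit3=1 (has a 0) -> no
Op 9: query eel -> checks bit4=1, bit6=0 (has a 0) -> no
Op 10: query jay -> checks bit1=0, bit2=0 (has a 0) -> no
Op 11: query cow -> checks bit4=1 (all 1) -> maybe
Op 12: query cow -> checks bit4=1 (all 1) -> maybe
Query results in order: no maybe no no no no no maybe maybe

Answer: no maybe no no no no no maybe maybe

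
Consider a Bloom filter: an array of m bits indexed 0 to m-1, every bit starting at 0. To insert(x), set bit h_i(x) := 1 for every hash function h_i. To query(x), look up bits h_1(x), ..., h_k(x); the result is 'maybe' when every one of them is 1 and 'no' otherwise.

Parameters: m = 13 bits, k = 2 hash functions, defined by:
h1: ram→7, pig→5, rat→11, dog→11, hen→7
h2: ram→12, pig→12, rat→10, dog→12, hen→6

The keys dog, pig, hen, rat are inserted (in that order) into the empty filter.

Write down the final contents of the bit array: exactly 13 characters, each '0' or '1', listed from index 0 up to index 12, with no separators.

Answer: 0000011100111

Derivation:
Start: bits=0000000000000
After insert 'dog': sets bits 11 12 -> bits=0000000000011
After insert 'pig': sets bits 5 12 -> bits=0000010000011
After insert 'hen': sets bits 6 7 -> bits=0000011100011
After insert 'rat': sets bits 10 11 -> bits=0000011100111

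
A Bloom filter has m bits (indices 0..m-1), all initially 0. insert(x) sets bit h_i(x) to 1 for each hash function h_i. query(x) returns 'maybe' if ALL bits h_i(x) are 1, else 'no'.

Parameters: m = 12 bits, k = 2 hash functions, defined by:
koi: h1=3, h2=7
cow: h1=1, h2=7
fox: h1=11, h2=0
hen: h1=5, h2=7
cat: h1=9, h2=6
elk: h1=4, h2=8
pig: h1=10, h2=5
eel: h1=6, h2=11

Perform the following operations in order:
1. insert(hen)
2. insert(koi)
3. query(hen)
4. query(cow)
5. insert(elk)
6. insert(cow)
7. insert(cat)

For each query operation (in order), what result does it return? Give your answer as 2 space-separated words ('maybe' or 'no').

Answer: maybe no

Derivation:
Start: bits=000000000000
Op 1: insert hen -> sets bits 5 7 -> bits=000001010000
Op 2: insert koi -> sets bits 3 7 -> bits=000101010000
Op 3: query hen -> checks bit5=1, bit7=1 (all 1) -> maybe
Op 4: query cow -> checks bit1=0, bit7=1 (has a 0) -> no
Op 5: insert elk -> sets bits 4 8 -> bits=000111011000
Op 6: insert cow -> sets bits 1 7 -> bits=010111011000
Op 7: insert cat -> sets bits 6 9 -> bits=010111111100
Query results in order: maybe no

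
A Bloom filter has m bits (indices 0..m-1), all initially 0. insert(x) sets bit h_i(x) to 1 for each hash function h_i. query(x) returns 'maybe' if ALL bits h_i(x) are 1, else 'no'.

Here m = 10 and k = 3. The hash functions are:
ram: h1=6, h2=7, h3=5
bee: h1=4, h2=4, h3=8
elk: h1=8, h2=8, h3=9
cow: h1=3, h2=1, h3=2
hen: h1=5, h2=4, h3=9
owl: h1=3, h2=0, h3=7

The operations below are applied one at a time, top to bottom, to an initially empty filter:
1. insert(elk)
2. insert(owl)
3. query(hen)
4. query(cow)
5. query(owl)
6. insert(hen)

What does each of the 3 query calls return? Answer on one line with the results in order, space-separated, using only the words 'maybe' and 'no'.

Start: bits=0000000000
Op 1: insert elk -> sets bits 8 9 -> bits=0000000011
Op 2: insert owl -> sets bits 0 3 7 -> bits=1001000111
Op 3: query hen -> checks bit4=0, bit5=0, bit9=1 (has a 0) -> no
Op 4: query cow -> checks bit1=0, bit2=0, bit3=1 (has a 0) -> no
Op 5: query owl -> checks bit0=1, bit3=1, bit7=1 (all 1) -> maybe
Op 6: insert hen -> sets bits 4 5 9 -> bits=1001110111
Query results in order: no no maybe

Answer: no no maybe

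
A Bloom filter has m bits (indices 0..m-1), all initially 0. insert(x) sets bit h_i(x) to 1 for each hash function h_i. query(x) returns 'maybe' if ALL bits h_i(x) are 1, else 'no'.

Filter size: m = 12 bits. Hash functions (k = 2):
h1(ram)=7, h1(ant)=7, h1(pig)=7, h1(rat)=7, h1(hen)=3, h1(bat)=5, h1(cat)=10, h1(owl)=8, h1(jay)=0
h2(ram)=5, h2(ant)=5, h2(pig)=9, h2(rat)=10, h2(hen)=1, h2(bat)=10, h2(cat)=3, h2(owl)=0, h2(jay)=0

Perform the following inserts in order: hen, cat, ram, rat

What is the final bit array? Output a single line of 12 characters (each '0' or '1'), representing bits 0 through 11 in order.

Answer: 010101010010

Derivation:
Start: bits=000000000000
After insert 'hen': sets bits 1 3 -> bits=010100000000
After insert 'cat': sets bits 3 10 -> bits=010100000010
After insert 'ram': sets bits 5 7 -> bits=010101010010
After insert 'rat': sets bits 7 10 -> bits=010101010010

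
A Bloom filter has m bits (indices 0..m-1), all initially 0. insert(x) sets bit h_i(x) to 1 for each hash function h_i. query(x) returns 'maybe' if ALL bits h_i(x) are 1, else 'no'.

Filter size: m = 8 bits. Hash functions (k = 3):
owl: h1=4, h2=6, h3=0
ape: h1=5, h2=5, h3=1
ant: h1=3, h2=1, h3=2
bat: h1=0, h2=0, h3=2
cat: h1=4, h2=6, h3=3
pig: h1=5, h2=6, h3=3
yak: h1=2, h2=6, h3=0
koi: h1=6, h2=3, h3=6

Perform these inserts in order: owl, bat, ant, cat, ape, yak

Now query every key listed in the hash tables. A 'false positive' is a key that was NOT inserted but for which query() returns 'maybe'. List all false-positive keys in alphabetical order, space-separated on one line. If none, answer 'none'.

Start: bits=00000000
After insert 'owl': sets bits 0 4 6 -> bits=10001010
After insert 'bat': sets bits 0 2 -> bits=10101010
After insert 'ant': sets bits 1 2 3 -> bits=11111010
After insert 'cat': sets bits 3 4 6 -> bits=11111010
After insert 'ape': sets bits 1 5 -> bits=11111110
After insert 'yak': sets bits 0 2 6 -> bits=11111110
Not inserted: koi pig — query each against bits=11111110:
query koi: checks bit3=1, bit6=1 (all 1) -> maybe => FALSE POSITIVE
query pig: checks bit3=1, bit5=1, bit6=1 (all 1) -> maybe => FALSE POSITIVE
False positives (alphabetical): koi pig

Answer: koi pig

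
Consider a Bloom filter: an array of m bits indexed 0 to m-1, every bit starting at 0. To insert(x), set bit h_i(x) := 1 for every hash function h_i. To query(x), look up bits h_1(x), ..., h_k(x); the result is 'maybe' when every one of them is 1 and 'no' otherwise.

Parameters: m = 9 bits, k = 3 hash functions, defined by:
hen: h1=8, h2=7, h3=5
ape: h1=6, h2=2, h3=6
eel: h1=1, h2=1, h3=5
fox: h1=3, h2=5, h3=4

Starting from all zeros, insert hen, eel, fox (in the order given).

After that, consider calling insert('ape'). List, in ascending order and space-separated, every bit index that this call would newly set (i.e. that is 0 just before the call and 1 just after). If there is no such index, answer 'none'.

Start: bits=000000000
After insert 'hen': sets bits 5 7 8 -> bits=000001011
After insert 'eel': sets bits 1 5 -> bits=010001011
After insert 'fox': sets bits 3 4 5 -> bits=010111011
insert 'ape' would touch bits 2 6; currently bit2=0, bit6=0
Bits that are 0 among those (would change 0->1): 2 6

Answer: 2 6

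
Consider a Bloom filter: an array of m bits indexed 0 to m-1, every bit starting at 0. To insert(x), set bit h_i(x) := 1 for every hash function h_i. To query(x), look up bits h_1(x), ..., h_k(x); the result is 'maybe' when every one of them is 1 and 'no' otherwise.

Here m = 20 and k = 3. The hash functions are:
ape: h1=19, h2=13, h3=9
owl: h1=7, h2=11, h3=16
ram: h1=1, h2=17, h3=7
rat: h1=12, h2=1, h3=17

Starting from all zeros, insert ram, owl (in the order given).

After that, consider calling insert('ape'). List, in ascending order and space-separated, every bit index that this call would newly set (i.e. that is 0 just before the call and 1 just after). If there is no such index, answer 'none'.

Answer: 9 13 19

Derivation:
Start: bits=00000000000000000000
After insert 'ram': sets bits 1 7 17 -> bits=01000001000000000100
After insert 'owl': sets bits 7 11 16 -> bits=01000001000100001100
insert 'ape' would touch bits 9 13 19; currently bit9=0, bit13=0, bit19=0
Bits that are 0 among those (would change 0->1): 9 13 19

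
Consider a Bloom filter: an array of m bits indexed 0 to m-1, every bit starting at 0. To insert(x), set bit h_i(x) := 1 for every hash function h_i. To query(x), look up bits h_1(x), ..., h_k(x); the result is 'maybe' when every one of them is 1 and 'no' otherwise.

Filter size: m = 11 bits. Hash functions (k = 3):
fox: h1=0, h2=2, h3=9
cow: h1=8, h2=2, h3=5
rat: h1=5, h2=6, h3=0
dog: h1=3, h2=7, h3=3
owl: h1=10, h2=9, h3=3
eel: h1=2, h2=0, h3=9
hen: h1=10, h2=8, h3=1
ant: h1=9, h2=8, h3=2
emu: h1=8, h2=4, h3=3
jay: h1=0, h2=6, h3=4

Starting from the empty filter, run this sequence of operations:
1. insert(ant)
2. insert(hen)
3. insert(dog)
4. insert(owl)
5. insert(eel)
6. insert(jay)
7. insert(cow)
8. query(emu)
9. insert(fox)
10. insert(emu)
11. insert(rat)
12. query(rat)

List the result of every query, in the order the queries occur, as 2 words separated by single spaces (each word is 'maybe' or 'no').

Start: bits=00000000000
Op 1: insert ant -> sets bits 2 8 9 -> bits=00100000110
Op 2: insert hen -> sets bits 1 8 10 -> bits=01100000111
Op 3: insert dog -> sets bits 3 7 -> bits=01110001111
Op 4: insert owl -> sets bits 3 9 10 -> bits=01110001111
Op 5: insert eel -> sets bits 0 2 9 -> bits=11110001111
Op 6: insert jay -> sets bits 0 4 6 -> bits=11111011111
Op 7: insert cow -> sets bits 2 5 8 -> bits=11111111111
Op 8: query emu -> checks bit3=1, bit4=1, bit8=1 (all 1) -> maybe
Op 9: insert fox -> sets bits 0 2 9 -> bits=11111111111
Op 10: insert emu -> sets bits 3 4 8 -> bits=11111111111
Op 11: insert rat -> sets bits 0 5 6 -> bits=11111111111
Op 12: query rat -> checks bit0=1, bit5=1, bit6=1 (all 1) -> maybe
Query results in order: maybe maybe

Answer: maybe maybe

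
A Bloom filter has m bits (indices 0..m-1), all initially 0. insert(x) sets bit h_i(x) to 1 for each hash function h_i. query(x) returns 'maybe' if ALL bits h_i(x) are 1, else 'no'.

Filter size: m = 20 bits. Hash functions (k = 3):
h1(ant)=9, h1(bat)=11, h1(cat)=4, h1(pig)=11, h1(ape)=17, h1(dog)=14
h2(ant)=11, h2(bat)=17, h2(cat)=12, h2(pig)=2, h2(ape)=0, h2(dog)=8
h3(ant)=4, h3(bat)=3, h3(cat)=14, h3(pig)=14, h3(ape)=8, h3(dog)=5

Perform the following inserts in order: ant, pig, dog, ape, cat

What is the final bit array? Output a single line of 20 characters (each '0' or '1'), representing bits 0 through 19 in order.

Start: bits=00000000000000000000
After insert 'ant': sets bits 4 9 11 -> bits=00001000010100000000
After insert 'pig': sets bits 2 11 14 -> bits=00101000010100100000
After insert 'dog': sets bits 5 8 14 -> bits=00101100110100100000
After insert 'ape': sets bits 0 8 17 -> bits=10101100110100100100
After insert 'cat': sets bits 4 12 14 -> bits=10101100110110100100

Answer: 10101100110110100100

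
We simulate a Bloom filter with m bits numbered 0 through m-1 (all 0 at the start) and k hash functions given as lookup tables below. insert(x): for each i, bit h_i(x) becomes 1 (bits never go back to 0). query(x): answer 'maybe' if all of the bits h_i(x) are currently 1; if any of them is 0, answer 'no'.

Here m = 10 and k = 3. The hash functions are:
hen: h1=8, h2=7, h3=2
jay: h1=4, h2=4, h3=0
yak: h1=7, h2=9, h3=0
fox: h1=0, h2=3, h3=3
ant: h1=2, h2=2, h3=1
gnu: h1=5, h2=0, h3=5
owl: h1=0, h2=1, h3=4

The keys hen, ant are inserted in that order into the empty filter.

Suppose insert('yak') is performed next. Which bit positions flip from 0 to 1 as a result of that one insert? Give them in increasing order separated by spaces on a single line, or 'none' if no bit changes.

Start: bits=0000000000
After insert 'hen': sets bits 2 7 8 -> bits=0010000110
After insert 'ant': sets bits 1 2 -> bits=0110000110
insert 'yak' would touch bits 0 7 9; currently bit0=0, bit7=1, bit9=0
Bits that are 0 among those (would change 0->1): 0 9

Answer: 0 9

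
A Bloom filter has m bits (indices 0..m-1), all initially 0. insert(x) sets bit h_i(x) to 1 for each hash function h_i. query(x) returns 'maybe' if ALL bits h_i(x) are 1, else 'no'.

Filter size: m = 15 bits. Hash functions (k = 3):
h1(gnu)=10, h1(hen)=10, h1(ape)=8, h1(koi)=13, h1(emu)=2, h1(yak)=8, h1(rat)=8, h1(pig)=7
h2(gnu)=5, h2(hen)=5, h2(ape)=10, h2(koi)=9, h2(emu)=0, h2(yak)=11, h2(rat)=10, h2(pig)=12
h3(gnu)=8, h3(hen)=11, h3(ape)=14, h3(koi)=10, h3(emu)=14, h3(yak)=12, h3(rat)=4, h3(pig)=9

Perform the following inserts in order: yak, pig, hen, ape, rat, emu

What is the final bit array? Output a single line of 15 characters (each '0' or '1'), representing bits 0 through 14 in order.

Start: bits=000000000000000
After insert 'yak': sets bits 8 11 12 -> bits=000000001001100
After insert 'pig': sets bits 7 9 12 -> bits=000000011101100
After insert 'hen': sets bits 5 10 11 -> bits=000001011111100
After insert 'ape': sets bits 8 10 14 -> bits=000001011111101
After insert 'rat': sets bits 4 8 10 -> bits=000011011111101
After insert 'emu': sets bits 0 2 14 -> bits=101011011111101

Answer: 101011011111101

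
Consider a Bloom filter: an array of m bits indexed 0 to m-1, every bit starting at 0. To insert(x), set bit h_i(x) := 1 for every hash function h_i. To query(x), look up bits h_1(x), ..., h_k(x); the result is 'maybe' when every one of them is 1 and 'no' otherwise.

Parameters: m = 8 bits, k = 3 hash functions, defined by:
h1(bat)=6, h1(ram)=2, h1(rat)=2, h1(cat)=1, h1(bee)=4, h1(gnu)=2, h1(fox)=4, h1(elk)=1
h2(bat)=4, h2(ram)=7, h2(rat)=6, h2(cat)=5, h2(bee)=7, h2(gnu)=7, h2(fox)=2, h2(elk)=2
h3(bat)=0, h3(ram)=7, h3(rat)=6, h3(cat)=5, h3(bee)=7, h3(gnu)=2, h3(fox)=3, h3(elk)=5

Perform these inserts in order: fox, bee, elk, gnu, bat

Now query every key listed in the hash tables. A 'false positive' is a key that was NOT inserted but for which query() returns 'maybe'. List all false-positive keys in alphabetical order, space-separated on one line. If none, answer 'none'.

Start: bits=00000000
After insert 'fox': sets bits 2 3 4 -> bits=00111000
After insert 'bee': sets bits 4 7 -> bits=00111001
After insert 'elk': sets bits 1 2 5 -> bits=01111101
After insert 'gnu': sets bits 2 7 -> bits=01111101
After insert 'bat': sets bits 0 4 6 -> bits=11111111
Not inserted: cat ram rat — query each against bits=11111111:
query cat: checks bit1=1, bit5=1 (all 1) -> maybe => FALSE POSITIVE
query ram: checks bit2=1, bit7=1 (all 1) -> maybe => FALSE POSITIVE
query rat: checks bit2=1, bit6=1 (all 1) -> maybe => FALSE POSITIVE
False positives (alphabetical): cat ram rat

Answer: cat ram rat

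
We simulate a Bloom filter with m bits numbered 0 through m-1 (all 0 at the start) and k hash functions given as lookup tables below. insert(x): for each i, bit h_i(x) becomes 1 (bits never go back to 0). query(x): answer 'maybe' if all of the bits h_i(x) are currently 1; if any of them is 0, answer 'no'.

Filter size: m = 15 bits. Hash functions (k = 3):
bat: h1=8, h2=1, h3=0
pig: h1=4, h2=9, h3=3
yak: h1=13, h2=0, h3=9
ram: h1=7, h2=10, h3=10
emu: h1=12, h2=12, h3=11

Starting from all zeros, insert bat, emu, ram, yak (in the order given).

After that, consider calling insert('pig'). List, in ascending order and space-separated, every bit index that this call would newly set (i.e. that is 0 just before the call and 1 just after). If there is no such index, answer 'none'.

Answer: 3 4

Derivation:
Start: bits=000000000000000
After insert 'bat': sets bits 0 1 8 -> bits=110000001000000
After insert 'emu': sets bits 11 12 -> bits=110000001001100
After insert 'ram': sets bits 7 10 -> bits=110000011011100
After insert 'yak': sets bits 0 9 13 -> bits=110000011111110
insert 'pig' would touch bits 3 4 9; currently bit3=0, bit4=0, bit9=1
Bits that are 0 among those (would change 0->1): 3 4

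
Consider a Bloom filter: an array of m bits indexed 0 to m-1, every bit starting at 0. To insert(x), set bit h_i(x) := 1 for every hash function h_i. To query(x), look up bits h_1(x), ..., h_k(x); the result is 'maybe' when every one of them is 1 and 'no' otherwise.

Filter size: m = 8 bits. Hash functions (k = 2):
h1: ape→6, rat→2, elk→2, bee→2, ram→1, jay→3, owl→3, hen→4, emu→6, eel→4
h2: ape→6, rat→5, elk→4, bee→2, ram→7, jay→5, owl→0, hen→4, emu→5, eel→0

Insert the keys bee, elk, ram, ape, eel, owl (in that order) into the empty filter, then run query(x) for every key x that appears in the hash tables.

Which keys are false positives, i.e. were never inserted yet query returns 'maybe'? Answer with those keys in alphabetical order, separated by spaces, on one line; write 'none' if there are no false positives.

Start: bits=00000000
After insert 'bee': sets bits 2 -> bits=00100000
After insert 'elk': sets bits 2 4 -> bits=00101000
After insert 'ram': sets bits 1 7 -> bits=01101001
After insert 'ape': sets bits 6 -> bits=01101011
After insert 'eel': sets bits 0 4 -> bits=11101011
After insert 'owl': sets bits 0 3 -> bits=11111011
Not inserted: emu hen jay rat — query each against bits=11111011:
query emu: checks bit5=0, bit6=1 (has a 0) -> no => not a false positive
query hen: checks bit4=1 (all 1) -> maybe => FALSE POSITIVE
query jay: checks bit3=1, bit5=0 (has a 0) -> no => not a false positive
query rat: checks bit2=1, bit5=0 (has a 0) -> no => not a false positive
False positives (alphabetical): hen

Answer: hen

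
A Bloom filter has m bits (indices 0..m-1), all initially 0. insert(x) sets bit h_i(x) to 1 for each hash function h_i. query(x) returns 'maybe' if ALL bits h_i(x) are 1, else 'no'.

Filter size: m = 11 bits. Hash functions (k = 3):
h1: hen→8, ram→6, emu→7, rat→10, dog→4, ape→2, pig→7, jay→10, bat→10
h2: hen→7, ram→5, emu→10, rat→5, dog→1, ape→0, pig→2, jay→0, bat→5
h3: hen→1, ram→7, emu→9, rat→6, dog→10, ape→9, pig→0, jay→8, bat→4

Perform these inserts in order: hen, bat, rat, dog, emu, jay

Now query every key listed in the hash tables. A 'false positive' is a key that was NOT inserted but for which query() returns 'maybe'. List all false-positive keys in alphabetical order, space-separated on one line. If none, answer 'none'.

Answer: ram

Derivation:
Start: bits=00000000000
After insert 'hen': sets bits 1 7 8 -> bits=01000001100
After insert 'bat': sets bits 4 5 10 -> bits=01001101101
After insert 'rat': sets bits 5 6 10 -> bits=01001111101
After insert 'dog': sets bits 1 4 10 -> bits=01001111101
After insert 'emu': sets bits 7 9 10 -> bits=01001111111
After insert 'jay': sets bits 0 8 10 -> bits=11001111111
Not inserted: ape pig ram — query each against bits=11001111111:
query ape: checks bit0=1, bit2=0, bit9=1 (has a 0) -> no => not a false positive
query pig: checks bit0=1, bit2=0, bit7=1 (has a 0) -> no => not a false positive
query ram: checks bit5=1, bit6=1, bit7=1 (all 1) -> maybe => FALSE POSITIVE
False positives (alphabetical): ram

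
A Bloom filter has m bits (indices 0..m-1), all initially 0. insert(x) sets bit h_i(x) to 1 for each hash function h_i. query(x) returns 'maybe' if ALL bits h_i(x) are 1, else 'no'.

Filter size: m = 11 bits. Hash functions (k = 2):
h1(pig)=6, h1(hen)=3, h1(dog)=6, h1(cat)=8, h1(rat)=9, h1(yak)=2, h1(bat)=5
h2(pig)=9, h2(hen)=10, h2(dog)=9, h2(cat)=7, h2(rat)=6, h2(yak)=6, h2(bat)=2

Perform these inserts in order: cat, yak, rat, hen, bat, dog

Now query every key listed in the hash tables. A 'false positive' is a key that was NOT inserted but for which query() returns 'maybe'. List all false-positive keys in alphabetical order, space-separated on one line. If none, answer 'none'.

Start: bits=00000000000
After insert 'cat': sets bits 7 8 -> bits=00000001100
After insert 'yak': sets bits 2 6 -> bits=00100011100
After insert 'rat': sets bits 6 9 -> bits=00100011110
After insert 'hen': sets bits 3 10 -> bits=00110011111
After insert 'bat': sets bits 2 5 -> bits=00110111111
After insert 'dog': sets bits 6 9 -> bits=00110111111
Not inserted: pig — query each against bits=00110111111:
query pig: checks bit6=1, bit9=1 (all 1) -> maybe => FALSE POSITIVE
False positives (alphabetical): pig

Answer: pig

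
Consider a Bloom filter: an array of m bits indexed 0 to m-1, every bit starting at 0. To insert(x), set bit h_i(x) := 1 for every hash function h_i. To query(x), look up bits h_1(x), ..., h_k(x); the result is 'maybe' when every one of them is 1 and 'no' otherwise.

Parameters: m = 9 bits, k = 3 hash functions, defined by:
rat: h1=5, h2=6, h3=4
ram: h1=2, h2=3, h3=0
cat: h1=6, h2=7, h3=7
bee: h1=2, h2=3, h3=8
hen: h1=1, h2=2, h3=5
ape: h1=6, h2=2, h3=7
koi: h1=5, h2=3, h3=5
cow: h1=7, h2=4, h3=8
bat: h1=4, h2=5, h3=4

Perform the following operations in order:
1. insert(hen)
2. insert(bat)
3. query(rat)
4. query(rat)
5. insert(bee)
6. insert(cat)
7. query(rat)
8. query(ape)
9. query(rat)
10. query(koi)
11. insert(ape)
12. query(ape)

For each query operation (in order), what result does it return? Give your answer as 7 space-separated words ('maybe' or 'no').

Start: bits=000000000
Op 1: insert hen -> sets bits 1 2 5 -> bits=011001000
Op 2: insert bat -> sets bits 4 5 -> bits=011011000
Op 3: query rat -> checks bit4=1, bit5=1, bit6=0 (has a 0) -> no
Op 4: query rat -> checks bit4=1, bit5=1, bit6=0 (has a 0) -> no
Op 5: insert bee -> sets bits 2 3 8 -> bits=011111001
Op 6: insert cat -> sets bits 6 7 -> bits=011111111
Op 7: query rat -> checks bit4=1, bit5=1, bit6=1 (all 1) -> maybe
Op 8: query ape -> checks bit2=1, bit6=1, bit7=1 (all 1) -> maybe
Op 9: query rat -> checks bit4=1, bit5=1, bit6=1 (all 1) -> maybe
Op 10: query koi -> checks bit3=1, bit5=1 (all 1) -> maybe
Op 11: insert ape -> sets bits 2 6 7 -> bits=011111111
Op 12: query ape -> checks bit2=1, bit6=1, bit7=1 (all 1) -> maybe
Query results in order: no no maybe maybe maybe maybe maybe

Answer: no no maybe maybe maybe maybe maybe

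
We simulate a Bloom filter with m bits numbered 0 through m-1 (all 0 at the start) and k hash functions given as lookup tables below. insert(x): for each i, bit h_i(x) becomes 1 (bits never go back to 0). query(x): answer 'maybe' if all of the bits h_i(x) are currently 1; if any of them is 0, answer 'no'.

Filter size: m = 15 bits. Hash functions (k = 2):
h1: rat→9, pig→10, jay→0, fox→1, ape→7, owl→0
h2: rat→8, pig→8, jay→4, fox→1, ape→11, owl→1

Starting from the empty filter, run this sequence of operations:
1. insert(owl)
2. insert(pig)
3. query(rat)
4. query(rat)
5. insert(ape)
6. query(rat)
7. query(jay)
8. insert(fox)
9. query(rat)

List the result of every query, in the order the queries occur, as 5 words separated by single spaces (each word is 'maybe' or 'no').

Start: bits=000000000000000
Op 1: insert owl -> sets bits 0 1 -> bits=110000000000000
Op 2: insert pig -> sets bits 8 10 -> bits=110000001010000
Op 3: query rat -> checks bit8=1, bit9=0 (has a 0) -> no
Op 4: query rat -> checks bit8=1, bit9=0 (has a 0) -> no
Op 5: insert ape -> sets bits 7 11 -> bits=110000011011000
Op 6: query rat -> checks bit8=1, bit9=0 (has a 0) -> no
Op 7: query jay -> checks bit0=1, bit4=0 (has a 0) -> no
Op 8: insert fox -> sets bits 1 -> bits=110000011011000
Op 9: query rat -> checks bit8=1, bit9=0 (has a 0) -> no
Query results in order: no no no no no

Answer: no no no no no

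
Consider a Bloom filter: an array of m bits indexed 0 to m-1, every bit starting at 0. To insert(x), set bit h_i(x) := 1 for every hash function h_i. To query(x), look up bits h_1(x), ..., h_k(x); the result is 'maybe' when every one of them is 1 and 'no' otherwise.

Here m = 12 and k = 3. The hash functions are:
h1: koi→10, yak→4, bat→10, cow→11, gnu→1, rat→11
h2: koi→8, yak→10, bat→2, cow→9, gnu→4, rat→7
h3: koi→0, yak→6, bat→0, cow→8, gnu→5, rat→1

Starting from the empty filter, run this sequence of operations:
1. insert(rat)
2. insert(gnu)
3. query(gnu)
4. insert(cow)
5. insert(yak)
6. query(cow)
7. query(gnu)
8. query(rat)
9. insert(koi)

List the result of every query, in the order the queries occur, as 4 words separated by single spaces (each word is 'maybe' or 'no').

Start: bits=000000000000
Op 1: insert rat -> sets bits 1 7 11 -> bits=010000010001
Op 2: insert gnu -> sets bits 1 4 5 -> bits=010011010001
Op 3: query gnu -> checks bit1=1, bit4=1, bit5=1 (all 1) -> maybe
Op 4: insert cow -> sets bits 8 9 11 -> bits=010011011101
Op 5: insert yak -> sets bits 4 6 10 -> bits=010011111111
Op 6: query cow -> checks bit8=1, bit9=1, bit11=1 (all 1) -> maybe
Op 7: query gnu -> checks bit1=1, bit4=1, bit5=1 (all 1) -> maybe
Op 8: query rat -> checks bit1=1, bit7=1, bit11=1 (all 1) -> maybe
Op 9: insert koi -> sets bits 0 8 10 -> bits=110011111111
Query results in order: maybe maybe maybe maybe

Answer: maybe maybe maybe maybe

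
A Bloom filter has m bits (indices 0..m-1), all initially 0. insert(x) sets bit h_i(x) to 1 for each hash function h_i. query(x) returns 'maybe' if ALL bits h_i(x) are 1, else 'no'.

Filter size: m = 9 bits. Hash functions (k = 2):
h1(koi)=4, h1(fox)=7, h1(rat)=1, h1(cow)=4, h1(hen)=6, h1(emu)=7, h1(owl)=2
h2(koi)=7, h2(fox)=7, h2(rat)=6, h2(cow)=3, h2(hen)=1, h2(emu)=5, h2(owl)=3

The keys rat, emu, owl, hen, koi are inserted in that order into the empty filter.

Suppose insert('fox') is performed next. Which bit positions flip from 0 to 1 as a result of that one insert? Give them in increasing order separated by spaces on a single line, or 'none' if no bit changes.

Answer: none

Derivation:
Start: bits=000000000
After insert 'rat': sets bits 1 6 -> bits=010000100
After insert 'emu': sets bits 5 7 -> bits=010001110
After insert 'owl': sets bits 2 3 -> bits=011101110
After insert 'hen': sets bits 1 6 -> bits=011101110
After insert 'koi': sets bits 4 7 -> bits=011111110
insert 'fox' would touch bits 7; currently bit7=1
Bits that are 0 among those (would change 0->1): none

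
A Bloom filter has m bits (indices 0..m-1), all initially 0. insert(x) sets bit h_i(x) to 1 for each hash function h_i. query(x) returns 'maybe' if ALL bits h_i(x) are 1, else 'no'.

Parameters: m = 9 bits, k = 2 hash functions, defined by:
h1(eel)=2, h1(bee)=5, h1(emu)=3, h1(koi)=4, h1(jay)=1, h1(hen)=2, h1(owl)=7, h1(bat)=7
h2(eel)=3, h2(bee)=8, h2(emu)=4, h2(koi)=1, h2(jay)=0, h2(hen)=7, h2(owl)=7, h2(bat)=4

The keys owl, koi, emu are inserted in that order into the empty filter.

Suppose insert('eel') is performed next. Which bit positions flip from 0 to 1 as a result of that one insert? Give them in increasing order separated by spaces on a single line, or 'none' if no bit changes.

Start: bits=000000000
After insert 'owl': sets bits 7 -> bits=000000010
After insert 'koi': sets bits 1 4 -> bits=010010010
After insert 'emu': sets bits 3 4 -> bits=010110010
insert 'eel' would touch bits 2 3; currently bit2=0, bit3=1
Bits that are 0 among those (would change 0->1): 2

Answer: 2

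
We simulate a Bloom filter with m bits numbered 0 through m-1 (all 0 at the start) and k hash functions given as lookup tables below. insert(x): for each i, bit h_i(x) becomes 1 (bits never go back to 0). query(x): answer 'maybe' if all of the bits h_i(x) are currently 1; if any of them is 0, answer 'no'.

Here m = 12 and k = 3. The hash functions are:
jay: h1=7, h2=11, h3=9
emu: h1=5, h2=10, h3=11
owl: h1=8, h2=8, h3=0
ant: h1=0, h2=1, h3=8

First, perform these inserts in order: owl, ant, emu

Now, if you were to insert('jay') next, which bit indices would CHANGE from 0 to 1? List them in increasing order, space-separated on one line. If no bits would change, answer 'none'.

Answer: 7 9

Derivation:
Start: bits=000000000000
After insert 'owl': sets bits 0 8 -> bits=100000001000
After insert 'ant': sets bits 0 1 8 -> bits=110000001000
After insert 'emu': sets bits 5 10 11 -> bits=110001001011
insert 'jay' would touch bits 7 9 11; currently bit7=0, bit9=0, bit11=1
Bits that are 0 among those (would change 0->1): 7 9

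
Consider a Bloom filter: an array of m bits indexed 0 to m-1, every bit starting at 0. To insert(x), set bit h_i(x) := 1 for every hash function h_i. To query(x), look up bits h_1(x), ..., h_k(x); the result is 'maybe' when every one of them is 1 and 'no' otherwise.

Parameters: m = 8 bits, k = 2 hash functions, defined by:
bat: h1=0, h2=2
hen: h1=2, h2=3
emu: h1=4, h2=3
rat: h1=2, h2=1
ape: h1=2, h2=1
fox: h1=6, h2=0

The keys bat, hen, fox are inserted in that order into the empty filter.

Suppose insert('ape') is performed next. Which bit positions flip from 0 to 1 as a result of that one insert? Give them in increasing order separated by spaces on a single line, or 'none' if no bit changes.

Start: bits=00000000
After insert 'bat': sets bits 0 2 -> bits=10100000
After insert 'hen': sets bits 2 3 -> bits=10110000
After insert 'fox': sets bits 0 6 -> bits=10110010
insert 'ape' would touch bits 1 2; currently bit1=0, bit2=1
Bits that are 0 among those (would change 0->1): 1

Answer: 1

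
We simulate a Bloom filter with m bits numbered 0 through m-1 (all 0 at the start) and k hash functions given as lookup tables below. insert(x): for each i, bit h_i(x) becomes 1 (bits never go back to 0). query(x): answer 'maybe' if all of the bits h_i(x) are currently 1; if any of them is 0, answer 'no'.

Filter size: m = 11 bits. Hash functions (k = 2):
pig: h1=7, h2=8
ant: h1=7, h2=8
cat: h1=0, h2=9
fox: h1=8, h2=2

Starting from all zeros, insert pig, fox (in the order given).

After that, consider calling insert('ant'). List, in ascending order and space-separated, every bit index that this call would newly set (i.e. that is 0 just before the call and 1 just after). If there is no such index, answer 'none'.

Start: bits=00000000000
After insert 'pig': sets bits 7 8 -> bits=00000001100
After insert 'fox': sets bits 2 8 -> bits=00100001100
insert 'ant' would touch bits 7 8; currently bit7=1, bit8=1
Bits that are 0 among those (would change 0->1): none

Answer: none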